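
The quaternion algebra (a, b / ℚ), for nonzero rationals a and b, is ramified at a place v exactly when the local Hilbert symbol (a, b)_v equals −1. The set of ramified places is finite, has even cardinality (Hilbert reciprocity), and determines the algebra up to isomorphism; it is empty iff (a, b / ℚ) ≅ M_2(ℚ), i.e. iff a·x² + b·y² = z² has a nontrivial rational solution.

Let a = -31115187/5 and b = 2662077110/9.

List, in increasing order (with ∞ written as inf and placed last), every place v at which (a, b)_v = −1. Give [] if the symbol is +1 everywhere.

(a, b) ≡ (-17286215, 2662077110) mod (ℚ^×)²; places V = {2, 3, 5, 7, 11, 37, 41, 43, 53, ∞}.
(a,b)_5: α=-1, u≡3; β=1, v≡3 (mod 5); (3|5)=-1, (3|5)=-1; sign (−1)^0·-1^1·-1^-1 = +1.
(a,b)_37: α=1, u≡34; β=1, v≡22 (mod 37); (34|37)=+1, (22|37)=-1; sign (−1)^0·+1^1·-1^1 = -1.
(a,b)_∞: sgn(-17286215)=−, sgn(2662077110)=+, so +1.
(a,b)_11: α=0, u≡8; β=1, v≡4 (mod 11); (8|11)=-1, (4|11)=+1; sign (−1)^0·-1^1·+1^0 = -1.
(a,b)_7: α=0, u≡6; β=1, v≡1 (mod 7); (6|7)=-1, (1|7)=+1; sign (−1)^0·-1^1·+1^0 = -1.
(a,b)_2: α=0, β=1; u≡1, v≡3 (mod 8); ε(u)ε(v)=0·1, αω(v)=0·1, βω(u)=1·0; sum ≡ 0  ⇒  +1.
(a,b)_3: α=2, u≡1; β=-2, v≡2 (mod 3); (1|3)=+1, (2|3)=-1; sign (−1)^0·+1^-2·-1^2 = +1.
(a,b)_43: α=1, u≡42; β=1, v≡4 (mod 43); (42|43)=-1, (4|43)=+1; sign (−1)^1·-1^1·+1^1 = +1.
(a,b)_53: α=1, u≡11; β=1, v≡51 (mod 53); (11|53)=+1, (51|53)=-1; sign (−1)^0·+1^1·-1^1 = -1.
(a,b)_41: α=1, u≡17; β=1, v≡14 (mod 41); (17|41)=-1, (14|41)=-1; sign (−1)^0·-1^1·-1^1 = +1.
(-17286215, 2662077110 / ℚ) ramifies at {7, 11, 37, 53}: a division algebra.

[7, 11, 37, 53]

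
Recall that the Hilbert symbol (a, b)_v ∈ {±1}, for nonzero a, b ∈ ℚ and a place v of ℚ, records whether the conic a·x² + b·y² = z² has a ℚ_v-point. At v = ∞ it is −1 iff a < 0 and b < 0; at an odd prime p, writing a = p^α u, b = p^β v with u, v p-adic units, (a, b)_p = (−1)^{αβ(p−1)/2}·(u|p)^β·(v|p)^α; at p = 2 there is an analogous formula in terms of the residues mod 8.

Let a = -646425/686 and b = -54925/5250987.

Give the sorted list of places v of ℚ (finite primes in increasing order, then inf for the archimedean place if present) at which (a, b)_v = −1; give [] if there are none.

Mod squares: a ≡ -238, b ≡ -39. Check v ∈ {∞, 2, 3, 5, 7, 13, 17}.
v=5: a=5^2·(≡3), b=5^2·(≡4) mod 5; (3|5)=-1, (4|5)=+1; (−1)^{2·2·2}·(-1)^2·(+1)^2 = +1.
v=7: a=7^-3·(≡2), b=7^-4·(≡6) mod 7; (2|7)=+1, (6|7)=-1; (−1)^{-3·-4·3}·(+1)^-4·(-1)^-3 = -1.
v=∞: -238 < 0 and -39 < 0  ⇒  (a,b)_∞ = -1.
v=17: a=17^1·(≡12), b=17^0·(≡7) mod 17; (12|17)=-1, (7|17)=-1; (−1)^{1·0·8}·(-1)^0·(-1)^1 = -1.
v=13: a=13^2·(≡1), b=13^3·(≡1) mod 13; (1|13)=+1, (1|13)=+1; (−1)^{2·3·6}·(+1)^3·(+1)^2 = +1.
v=2: v_2(a)=-1, v_2(b)=0; units ≡ 1, 1 (mod 8); ε·ε+αω+βω = 0·0+-1·0+0·0 ≡ 0  ⇒  (a,b)_2 = +1.
v=3: a=3^2·(≡2), b=3^-7·(≡2) mod 3; (2|3)=-1, (2|3)=-1; (−1)^{2·-7·1}·(-1)^-7·(-1)^2 = -1.
|Ram(-238, -39)| = 4, even; anisotropic at {3, 7, 17, ∞}.

[3, 7, 17, inf]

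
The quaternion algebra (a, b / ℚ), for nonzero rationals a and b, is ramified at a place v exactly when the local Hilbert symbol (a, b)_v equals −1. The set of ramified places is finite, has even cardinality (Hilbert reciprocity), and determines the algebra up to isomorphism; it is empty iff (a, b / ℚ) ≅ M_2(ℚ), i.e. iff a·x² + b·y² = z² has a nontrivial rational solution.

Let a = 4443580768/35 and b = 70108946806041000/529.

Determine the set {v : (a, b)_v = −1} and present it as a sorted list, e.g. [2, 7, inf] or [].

[2, 3, 5, 11, 17, 19]

(a, b) ≡ (770, 9690) mod (ℚ^×)²; places V = {2, 3, 5, 7, 11, 13, 17, 19, 23, ∞}.
(a,b)_11: α=3, u≡3; β=4, v≡10 (mod 11); (3|11)=+1, (10|11)=-1; sign (−1)^0·+1^4·-1^3 = -1.
(a,b)_17: α=2, u≡11; β=1, v≡2 (mod 17); (11|17)=-1, (2|17)=+1; sign (−1)^0·-1^1·+1^2 = -1.
(a,b)_∞: sgn(770)=+, sgn(9690)=+, so +1.
(a,b)_23: α=0, u≡15; β=-2, v≡17 (mod 23); (15|23)=-1, (17|23)=-1; sign (−1)^0·-1^-2·-1^0 = +1.
(a,b)_2: α=5, β=3; u≡1, v≡5 (mod 8); ε(u)ε(v)=0·0, αω(v)=5·1, βω(u)=3·0; sum ≡ 1  ⇒  -1.
(a,b)_5: α=-1, u≡4; β=3, v≡2 (mod 5); (4|5)=+1, (2|5)=-1; sign (−1)^0·+1^3·-1^-1 = -1.
(a,b)_3: α=0, u≡2; β=5, v≡2 (mod 3); (2|3)=-1, (2|3)=-1; sign (−1)^0·-1^5·-1^0 = -1.
(a,b)_13: α=0, u≡9; β=2, v≡8 (mod 13); (9|13)=+1, (8|13)=-1; sign (−1)^0·+1^2·-1^0 = +1.
(a,b)_19: α=2, u≡8; β=3, v≡1 (mod 19); (8|19)=-1, (1|19)=+1; sign (−1)^0·-1^3·+1^2 = -1.
(a,b)_7: α=-1, u≡5; β=0, v≡1 (mod 7); (5|7)=-1, (1|7)=+1; sign (−1)^0·-1^0·+1^-1 = +1.
Ram(770, 9690) = {2, 3, 5, 11, 17, 19}; no ℚ_2-point on the conic.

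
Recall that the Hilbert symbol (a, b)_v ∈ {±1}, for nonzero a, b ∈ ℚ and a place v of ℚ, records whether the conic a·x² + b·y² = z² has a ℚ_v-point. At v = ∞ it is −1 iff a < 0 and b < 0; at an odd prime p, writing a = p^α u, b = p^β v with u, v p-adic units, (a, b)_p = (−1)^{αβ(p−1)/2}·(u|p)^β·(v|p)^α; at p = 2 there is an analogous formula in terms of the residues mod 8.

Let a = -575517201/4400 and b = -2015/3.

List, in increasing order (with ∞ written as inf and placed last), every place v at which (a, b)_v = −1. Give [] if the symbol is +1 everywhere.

Mod squares: a ≡ -447051, b ≡ -6045. Check v ∈ {∞, 2, 3, 5, 7, 11, 13, 17, 19, 23, 31}.
v=13: a=13^0·(≡11), b=13^1·(≡9) mod 13; (11|13)=-1, (9|13)=+1; (−1)^{0·1·6}·(-1)^1·(+1)^0 = -1.
v=11: a=11^-1·(≡4), b=11^0·(≡3) mod 11; (4|11)=+1, (3|11)=+1; (−1)^{-1·0·5}·(+1)^0·(+1)^-1 = +1.
v=∞: -447051 < 0 and -6045 < 0  ⇒  (a,b)_∞ = -1.
v=19: a=19^1·(≡13), b=19^0·(≡6) mod 19; (13|19)=-1, (6|19)=+1; (−1)^{1·0·9}·(-1)^0·(+1)^1 = +1.
v=5: a=5^-2·(≡4), b=5^1·(≡4) mod 5; (4|5)=+1, (4|5)=+1; (−1)^{-2·1·2}·(+1)^1·(+1)^-2 = +1.
v=7: a=7^2·(≡4), b=7^0·(≡5) mod 7; (4|7)=+1, (5|7)=-1; (−1)^{2·0·3}·(+1)^0·(-1)^2 = +1.
v=31: a=31^1·(≡4), b=31^1·(≡30) mod 31; (4|31)=+1, (30|31)=-1; (−1)^{1·1·15}·(+1)^1·(-1)^1 = +1.
v=3: a=3^1·(≡2), b=3^-1·(≡1) mod 3; (2|3)=-1, (1|3)=+1; (−1)^{1·-1·1}·(-1)^-1·(+1)^1 = +1.
v=17: a=17^2·(≡4), b=17^0·(≡14) mod 17; (4|17)=+1, (14|17)=-1; (−1)^{2·0·8}·(+1)^0·(-1)^2 = +1.
v=2: v_2(a)=-4, v_2(b)=0; units ≡ 5, 3 (mod 8); ε·ε+αω+βω = 0·1+-4·1+0·1 ≡ 0  ⇒  (a,b)_2 = +1.
v=23: a=23^1·(≡19), b=23^0·(≡3) mod 23; (19|23)=-1, (3|23)=+1; (−1)^{1·0·11}·(-1)^0·(+1)^1 = +1.
Ram(-447051, -6045) = {13, ∞}; no ℚ_13-point on the conic.

[13, inf]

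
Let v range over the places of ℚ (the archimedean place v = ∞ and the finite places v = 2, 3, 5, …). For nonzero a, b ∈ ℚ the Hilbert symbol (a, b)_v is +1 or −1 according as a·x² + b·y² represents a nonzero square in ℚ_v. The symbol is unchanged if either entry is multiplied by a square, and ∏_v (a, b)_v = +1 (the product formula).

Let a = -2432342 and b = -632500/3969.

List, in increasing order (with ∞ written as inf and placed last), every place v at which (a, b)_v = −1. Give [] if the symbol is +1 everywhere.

[2, 11, 19, inf]

(a, b) ≡ (-38, -253) mod (ℚ^×)²; places V = {2, 3, 5, 7, 11, 19, 23, ∞}.
(a,b)_19: α=1, u≡4; β=0, v≡14 (mod 19); (4|19)=+1, (14|19)=-1; sign (−1)^0·+1^0·-1^1 = -1.
(a,b)_∞: sgn(-38)=−, sgn(-253)=−, so -1.
(a,b)_5: α=0, u≡3; β=4, v≡2 (mod 5); (3|5)=-1, (2|5)=-1; sign (−1)^0·-1^4·-1^0 = +1.
(a,b)_11: α=2, u≡6; β=1, v≡7 (mod 11); (6|11)=-1, (7|11)=-1; sign (−1)^0·-1^1·-1^2 = -1.
(a,b)_23: α=2, u≡2; β=1, v≡13 (mod 23); (2|23)=+1, (13|23)=+1; sign (−1)^0·+1^1·+1^2 = +1.
(a,b)_7: α=0, u≡4; β=-2, v≡5 (mod 7); (4|7)=+1, (5|7)=-1; sign (−1)^0·+1^-2·-1^0 = +1.
(a,b)_2: α=1, β=2; u≡5, v≡3 (mod 8); ε(u)ε(v)=0·1, αω(v)=1·1, βω(u)=2·1; sum ≡ 1  ⇒  -1.
(a,b)_3: α=0, u≡1; β=-4, v≡2 (mod 3); (1|3)=+1, (2|3)=-1; sign (−1)^0·+1^-4·-1^0 = +1.
Ram(-38, -253) = {2, 11, 19, ∞}; no ℚ_2-point on the conic.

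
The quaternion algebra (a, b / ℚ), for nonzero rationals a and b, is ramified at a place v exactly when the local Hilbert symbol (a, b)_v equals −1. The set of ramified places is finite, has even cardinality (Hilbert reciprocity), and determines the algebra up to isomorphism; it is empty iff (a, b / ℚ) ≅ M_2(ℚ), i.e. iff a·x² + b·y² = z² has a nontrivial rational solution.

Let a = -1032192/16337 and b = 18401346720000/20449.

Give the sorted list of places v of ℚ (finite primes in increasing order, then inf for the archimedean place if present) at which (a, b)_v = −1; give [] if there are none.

(a, b) ≡ (-119, 17) mod (ℚ^×)²; places V = {2, 3, 5, 7, 11, 13, 17, 31, ∞}.
(a,b)_∞: sgn(-119)=−, sgn(17)=+, so +1.
(a,b)_31: α=-2, u≡10; β=0, v≡27 (mod 31); (10|31)=+1, (27|31)=-1; sign (−1)^0·+1^0·-1^-2 = +1.
(a,b)_11: α=0, u≡2; β=-2, v≡6 (mod 11); (2|11)=-1, (6|11)=-1; sign (−1)^0·-1^-2·-1^0 = +1.
(a,b)_17: α=-1, u≡11; β=5, v≡9 (mod 17); (11|17)=-1, (9|17)=+1; sign (−1)^0·-1^5·+1^-1 = -1.
(a,b)_7: α=1, u≡1; β=0, v≡3 (mod 7); (1|7)=+1, (3|7)=-1; sign (−1)^0·+1^0·-1^1 = -1.
(a,b)_2: α=14, β=8; u≡1, v≡1 (mod 8); ε(u)ε(v)=0·0, αω(v)=14·0, βω(u)=8·0; sum ≡ 0  ⇒  +1.
(a,b)_5: α=0, u≡4; β=4, v≡3 (mod 5); (4|5)=+1, (3|5)=-1; sign (−1)^0·+1^4·-1^0 = +1.
(a,b)_3: α=2, u≡1; β=4, v≡2 (mod 3); (1|3)=+1, (2|3)=-1; sign (−1)^0·+1^4·-1^2 = +1.
(a,b)_13: α=0, u≡11; β=-2, v≡9 (mod 13); (11|13)=-1, (9|13)=+1; sign (−1)^0·-1^-2·+1^0 = +1.
|Ram(-119, 17)| = 2, even; anisotropic at {7, 17}.

[7, 17]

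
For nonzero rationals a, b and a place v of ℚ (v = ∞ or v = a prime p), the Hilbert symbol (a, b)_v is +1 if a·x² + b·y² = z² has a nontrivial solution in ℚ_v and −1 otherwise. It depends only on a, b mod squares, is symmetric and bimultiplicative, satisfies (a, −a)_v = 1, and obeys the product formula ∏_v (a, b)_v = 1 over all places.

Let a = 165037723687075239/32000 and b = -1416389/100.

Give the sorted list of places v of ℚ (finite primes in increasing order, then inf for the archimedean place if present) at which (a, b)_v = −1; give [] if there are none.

[2, 29]

(a, b) ≡ (1595, -29) mod (ℚ^×)²; places V = {2, 3, 5, 7, 11, 13, 17, 29, ∞}.
(a,b)_2: α=-8, β=-2; u≡3, v≡3 (mod 8); ε(u)ε(v)=1·1, αω(v)=-8·1, βω(u)=-2·1; sum ≡ 1  ⇒  -1.
(a,b)_5: α=-3, u≡4; β=-2, v≡4 (mod 5); (4|5)=+1, (4|5)=+1; sign (−1)^0·+1^-2·+1^-3 = +1.
(a,b)_3: α=2, u≡2; β=0, v≡1 (mod 3); (2|3)=-1, (1|3)=+1; sign (−1)^0·-1^0·+1^2 = +1.
(a,b)_13: α=6, u≡12; β=2, v≡12 (mod 13); (12|13)=+1, (12|13)=+1; sign (−1)^0·+1^2·+1^6 = +1.
(a,b)_∞: sgn(1595)=+, sgn(-29)=−, so +1.
(a,b)_29: α=3, u≡10; β=1, v≡13 (mod 29); (10|29)=-1, (13|29)=+1; sign (−1)^0·-1^1·+1^3 = -1.
(a,b)_7: α=2, u≡3; β=0, v≡6 (mod 7); (3|7)=-1, (6|7)=-1; sign (−1)^0·-1^0·-1^2 = +1.
(a,b)_17: α=2, u≡6; β=2, v≡11 (mod 17); (6|17)=-1, (11|17)=-1; sign (−1)^0·-1^2·-1^2 = +1.
(a,b)_11: α=1, u≡10; β=0, v≡4 (mod 11); (10|11)=-1, (4|11)=+1; sign (−1)^0·-1^0·+1^1 = +1.
Ram(1595, -29) = {2, 29}; no ℚ_2-point on the conic.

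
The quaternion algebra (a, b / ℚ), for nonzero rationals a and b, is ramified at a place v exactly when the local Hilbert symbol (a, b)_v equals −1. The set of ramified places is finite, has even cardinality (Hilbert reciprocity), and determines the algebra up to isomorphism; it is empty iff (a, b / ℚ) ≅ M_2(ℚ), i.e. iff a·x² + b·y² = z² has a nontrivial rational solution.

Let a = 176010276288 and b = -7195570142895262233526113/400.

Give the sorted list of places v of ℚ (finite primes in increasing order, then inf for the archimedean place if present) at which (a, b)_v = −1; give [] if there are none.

Mod squares: a ≡ 2750160567, b ≡ -2337. Check v ∈ {∞, 2, 3, 5, 7, 11, 17, 19, 29, 31, 41}.
v=7: a=7^1·(≡6), b=7^8·(≡4) mod 7; (6|7)=-1, (4|7)=+1; (−1)^{1·8·3}·(-1)^8·(+1)^1 = +1.
v=∞: 2750160567 > 0 and -2337 < 0  ⇒  (a,b)_∞ = +1.
v=3: a=3^1·(≡1), b=3^3·(≡1) mod 3; (1|3)=+1, (1|3)=+1; (−1)^{1·3·1}·(+1)^3·(+1)^1 = -1.
v=29: a=29^1·(≡4), b=29^2·(≡19) mod 29; (4|29)=+1, (19|29)=-1; (−1)^{1·2·14}·(+1)^2·(-1)^1 = -1.
v=31: a=31^1·(≡5), b=31^2·(≡10) mod 31; (5|31)=+1, (10|31)=+1; (−1)^{1·2·15}·(+1)^2·(+1)^1 = +1.
v=19: a=19^1·(≡4), b=19^3·(≡14) mod 19; (4|19)=+1, (14|19)=-1; (−1)^{1·3·9}·(+1)^3·(-1)^1 = +1.
v=17: a=17^1·(≡15), b=17^0·(≡15) mod 17; (15|17)=+1, (15|17)=+1; (−1)^{1·0·8}·(+1)^0·(+1)^1 = +1.
v=41: a=41^1·(≡32), b=41^3·(≡4) mod 41; (32|41)=+1, (4|41)=+1; (−1)^{1·3·20}·(+1)^3·(+1)^1 = +1.
v=5: a=5^0·(≡3), b=5^-2·(≡2) mod 5; (3|5)=-1, (2|5)=-1; (−1)^{0·-2·2}·(-1)^-2·(-1)^0 = +1.
v=11: a=11^1·(≡6), b=11^2·(≡7) mod 11; (6|11)=-1, (7|11)=-1; (−1)^{1·2·5}·(-1)^2·(-1)^1 = -1.
v=2: v_2(a)=6, v_2(b)=-4; units ≡ 7, 7 (mod 8); ε·ε+αω+βω = 1·1+6·0+-4·0 ≡ 1  ⇒  (a,b)_2 = -1.
(2750160567, -2337 / ℚ) ramifies at {2, 3, 11, 29}: a division algebra.

[2, 3, 11, 29]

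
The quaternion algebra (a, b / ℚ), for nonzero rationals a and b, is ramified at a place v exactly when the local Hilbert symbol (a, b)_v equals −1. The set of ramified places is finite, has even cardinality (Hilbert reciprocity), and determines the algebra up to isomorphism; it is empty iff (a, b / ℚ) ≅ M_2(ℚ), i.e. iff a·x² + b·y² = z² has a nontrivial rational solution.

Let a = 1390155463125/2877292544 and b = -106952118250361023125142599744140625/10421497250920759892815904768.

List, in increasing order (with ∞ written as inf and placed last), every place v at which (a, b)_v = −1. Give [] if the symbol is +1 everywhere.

[3, 11]

(a, b) ≡ (6006, -4290) mod (ℚ^×)²; places V = {2, 3, 5, 7, 11, 13, 23, 29, ∞}.
(a,b)_3: α=5, u≡1; β=15, v≡1 (mod 3); (1|3)=+1, (1|3)=+1; sign (−1)^1·+1^15·+1^5 = -1.
(a,b)_2: α=-23, β=-65; u≡3, v≡7 (mod 8); ε(u)ε(v)=1·1, αω(v)=-23·0, βω(u)=-65·1; sum ≡ 0  ⇒  +1.
(a,b)_∞: sgn(6006)=+, sgn(-4290)=−, so +1.
(a,b)_29: α=0, u≡26; β=2, v≡21 (mod 29); (26|29)=-1, (21|29)=-1; sign (−1)^0·-1^2·-1^0 = +1.
(a,b)_5: α=4, u≡4; β=9, v≡2 (mod 5); (4|5)=+1, (2|5)=-1; sign (−1)^0·+1^9·-1^4 = +1.
(a,b)_13: α=1, u≡6; β=1, v≡11 (mod 13); (6|13)=-1, (11|13)=-1; sign (−1)^0·-1^1·-1^1 = +1.
(a,b)_7: α=-3, u≡4; β=-10, v≡2 (mod 7); (4|7)=+1, (2|7)=+1; sign (−1)^0·+1^-10·+1^-3 = +1.
(a,b)_11: α=3, u≡8; β=9, v≡2 (mod 11); (8|11)=-1, (2|11)=-1; sign (−1)^1·-1^9·-1^3 = -1.
(a,b)_23: α=2, u≡1; β=6, v≡20 (mod 23); (1|23)=+1, (20|23)=-1; sign (−1)^0·+1^6·-1^2 = +1.
|Ram(6006, -4290)| = 2, even; anisotropic at {3, 11}.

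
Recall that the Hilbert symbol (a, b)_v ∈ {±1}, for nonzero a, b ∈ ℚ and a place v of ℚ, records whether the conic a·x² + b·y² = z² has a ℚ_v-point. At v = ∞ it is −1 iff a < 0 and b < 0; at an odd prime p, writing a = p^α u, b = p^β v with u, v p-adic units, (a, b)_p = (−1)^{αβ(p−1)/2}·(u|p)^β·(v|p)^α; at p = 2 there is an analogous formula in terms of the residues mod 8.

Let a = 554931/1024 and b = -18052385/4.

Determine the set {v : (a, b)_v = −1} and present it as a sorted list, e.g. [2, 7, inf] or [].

[2, 17]

Mod squares: a ≡ 6851, b ≡ -65. Check v ∈ {∞, 2, 3, 5, 13, 17, 31}.
v=13: a=13^1·(≡6), b=13^1·(≡7) mod 13; (6|13)=-1, (7|13)=-1; (−1)^{1·1·6}·(-1)^1·(-1)^1 = +1.
v=31: a=31^1·(≡14), b=31^2·(≡8) mod 31; (14|31)=+1, (8|31)=+1; (−1)^{1·2·15}·(+1)^2·(+1)^1 = +1.
v=3: a=3^4·(≡2), b=3^0·(≡1) mod 3; (2|3)=-1, (1|3)=+1; (−1)^{4·0·1}·(-1)^0·(+1)^4 = +1.
v=17: a=17^1·(≡5), b=17^2·(≡11) mod 17; (5|17)=-1, (11|17)=-1; (−1)^{1·2·8}·(-1)^2·(-1)^1 = -1.
v=5: a=5^0·(≡4), b=5^1·(≡2) mod 5; (4|5)=+1, (2|5)=-1; (−1)^{0·1·2}·(+1)^1·(-1)^0 = +1.
v=∞: 6851 > 0 and -65 < 0  ⇒  (a,b)_∞ = +1.
v=2: v_2(a)=-10, v_2(b)=-2; units ≡ 3, 7 (mod 8); ε·ε+αω+βω = 1·1+-10·0+-2·1 ≡ 1  ⇒  (a,b)_2 = -1.
Ram(6851, -65) = {2, 17}; no ℚ_2-point on the conic.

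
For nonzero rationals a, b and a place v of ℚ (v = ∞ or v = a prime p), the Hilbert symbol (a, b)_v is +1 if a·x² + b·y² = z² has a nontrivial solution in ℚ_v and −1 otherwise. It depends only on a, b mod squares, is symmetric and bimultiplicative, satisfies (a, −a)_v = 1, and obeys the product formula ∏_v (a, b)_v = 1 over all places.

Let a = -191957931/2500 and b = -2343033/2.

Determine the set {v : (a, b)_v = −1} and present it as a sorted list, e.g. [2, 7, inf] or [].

[2, 3, 7, 19, 29, inf]

(a, b) ≡ (-2369851, -10626) mod (ℚ^×)²; places V = {2, 3, 5, 7, 11, 17, 19, 23, 29, ∞}.
(a,b)_2: α=-2, β=-1; u≡5, v≡7 (mod 8); ε(u)ε(v)=0·1, αω(v)=-2·0, βω(u)=-1·1; sum ≡ 1  ⇒  -1.
(a,b)_23: α=1, u≡8; β=1, v≡21 (mod 23); (8|23)=+1, (21|23)=-1; sign (−1)^1·+1^1·-1^1 = +1.
(a,b)_3: α=4, u≡2; β=3, v≡1 (mod 3); (2|3)=-1, (1|3)=+1; sign (−1)^0·-1^3·+1^4 = -1.
(a,b)_5: α=-4, u≡1; β=0, v≡1 (mod 5); (1|5)=+1, (1|5)=+1; sign (−1)^0·+1^0·+1^-4 = +1.
(a,b)_17: α=1, u≡12; β=0, v≡13 (mod 17); (12|17)=-1, (13|17)=+1; sign (−1)^0·-1^0·+1^1 = +1.
(a,b)_29: α=1, u≡26; β=0, v≡11 (mod 29); (26|29)=-1, (11|29)=-1; sign (−1)^0·-1^0·-1^1 = -1.
(a,b)_19: α=1, u≡1; β=0, v≡14 (mod 19); (1|19)=+1, (14|19)=-1; sign (−1)^0·+1^0·-1^1 = -1.
(a,b)_11: α=1, u≡3; β=1, v≡6 (mod 11); (3|11)=+1, (6|11)=-1; sign (−1)^1·+1^1·-1^1 = +1.
(a,b)_7: α=0, u≡3; β=3, v≡4 (mod 7); (3|7)=-1, (4|7)=+1; sign (−1)^0·-1^3·+1^0 = -1.
(a,b)_∞: sgn(-2369851)=−, sgn(-10626)=−, so -1.
(-2369851, -10626 / ℚ) ramifies at {2, 3, 7, 19, 29, ∞}: a division algebra.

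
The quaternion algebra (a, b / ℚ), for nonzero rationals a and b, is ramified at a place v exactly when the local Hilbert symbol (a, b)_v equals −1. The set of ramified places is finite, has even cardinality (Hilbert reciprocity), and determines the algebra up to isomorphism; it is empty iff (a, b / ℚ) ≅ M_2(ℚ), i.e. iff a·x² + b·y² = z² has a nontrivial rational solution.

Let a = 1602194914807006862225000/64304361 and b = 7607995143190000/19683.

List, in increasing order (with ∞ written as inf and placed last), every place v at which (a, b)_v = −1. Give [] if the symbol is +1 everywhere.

[2, 3, 5, 13, 19, 23]

(a, b) ≡ (56810, 26013) mod (ℚ^×)²; places V = {2, 3, 5, 11, 13, 17, 19, 23, 29, ∞}.
(a,b)_13: α=1, u≡11; β=1, v≡3 (mod 13); (11|13)=-1, (3|13)=+1; sign (−1)^0·-1^1·+1^1 = -1.
(a,b)_5: α=5, u≡2; β=4, v≡3 (mod 5); (2|5)=-1, (3|5)=-1; sign (−1)^0·-1^4·-1^5 = -1.
(a,b)_3: α=-12, u≡2; β=-9, v≡1 (mod 3); (2|3)=-1, (1|3)=+1; sign (−1)^0·-1^-9·+1^-12 = -1.
(a,b)_17: α=4, u≡16; β=2, v≡14 (mod 17); (16|17)=+1, (14|17)=-1; sign (−1)^0·+1^2·-1^4 = +1.
(a,b)_23: α=3, u≡4; β=1, v≡2 (mod 23); (4|23)=+1, (2|23)=+1; sign (−1)^1·+1^1·+1^3 = -1.
(a,b)_29: α=4, u≡20; β=3, v≡3 (mod 29); (20|29)=+1, (3|29)=-1; sign (−1)^0·+1^3·-1^4 = +1.
(a,b)_∞: sgn(56810)=+, sgn(26013)=+, so +1.
(a,b)_11: α=-2, u≡2; β=0, v≡5 (mod 11); (2|11)=-1, (5|11)=+1; sign (−1)^0·-1^0·+1^-2 = +1.
(a,b)_2: α=3, β=4; u≡5, v≡5 (mod 8); ε(u)ε(v)=0·0, αω(v)=3·1, βω(u)=4·1; sum ≡ 1  ⇒  -1.
(a,b)_19: α=3, u≡16; β=2, v≡15 (mod 19); (16|19)=+1, (15|19)=-1; sign (−1)^0·+1^2·-1^3 = -1.
|Ram(56810, 26013)| = 6, even; anisotropic at {2, 3, 5, 13, 19, 23}.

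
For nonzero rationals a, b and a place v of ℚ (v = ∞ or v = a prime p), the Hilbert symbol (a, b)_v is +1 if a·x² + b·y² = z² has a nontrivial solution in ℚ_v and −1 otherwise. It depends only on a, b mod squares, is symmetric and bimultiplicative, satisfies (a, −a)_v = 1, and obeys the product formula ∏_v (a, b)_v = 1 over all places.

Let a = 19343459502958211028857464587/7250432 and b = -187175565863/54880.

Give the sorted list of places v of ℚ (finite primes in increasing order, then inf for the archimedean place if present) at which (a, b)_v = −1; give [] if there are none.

[2, 7, 11, 13]

(a, b) ≡ (6, -10010) mod (ℚ^×)²; places V = {2, 3, 5, 7, 11, 13, 17, 23, ∞}.
(a,b)_5: α=0, u≡1; β=-1, v≡2 (mod 5); (1|5)=+1, (2|5)=-1; sign (−1)^0·+1^-1·-1^0 = +1.
(a,b)_7: α=-2, u≡6; β=-3, v≡6 (mod 7); (6|7)=-1, (6|7)=-1; sign (−1)^0·-1^-3·-1^-2 = -1.
(a,b)_2: α=-9, β=-5; u≡3, v≡3 (mod 8); ε(u)ε(v)=1·1, αω(v)=-9·1, βω(u)=-5·1; sum ≡ 1  ⇒  -1.
(a,b)_11: α=12, u≡2; β=5, v≡3 (mod 11); (2|11)=-1, (3|11)=+1; sign (−1)^0·-1^5·+1^12 = -1.
(a,b)_∞: sgn(6)=+, sgn(-10010)=−, so +1.
(a,b)_13: α=8, u≡6; β=3, v≡4 (mod 13); (6|13)=-1, (4|13)=+1; sign (−1)^0·-1^3·+1^8 = -1.
(a,b)_3: α=3, u≡2; β=0, v≡1 (mod 3); (2|3)=-1, (1|3)=+1; sign (−1)^0·-1^0·+1^3 = +1.
(a,b)_23: α=4, u≡1; β=2, v≡16 (mod 23); (1|23)=+1, (16|23)=+1; sign (−1)^0·+1^2·+1^4 = +1.
(a,b)_17: α=-2, u≡6; β=0, v≡14 (mod 17); (6|17)=-1, (14|17)=-1; sign (−1)^0·-1^0·-1^-2 = +1.
Ram(6, -10010) = {2, 7, 11, 13}; no ℚ_2-point on the conic.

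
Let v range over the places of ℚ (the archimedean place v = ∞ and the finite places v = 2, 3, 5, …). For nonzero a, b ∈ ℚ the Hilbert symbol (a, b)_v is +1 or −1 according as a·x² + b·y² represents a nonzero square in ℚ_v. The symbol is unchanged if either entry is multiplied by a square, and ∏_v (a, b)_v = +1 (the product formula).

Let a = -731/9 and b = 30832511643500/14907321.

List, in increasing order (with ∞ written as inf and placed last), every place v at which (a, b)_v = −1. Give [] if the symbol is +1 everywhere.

[23, 43]

Mod squares: a ≡ -731, b ≡ 21772835. Check v ∈ {∞, 2, 3, 5, 7, 11, 13, 17, 23, 37, 43}.
v=37: a=37^0·(≡1), b=37^1·(≡12) mod 37; (1|37)=+1, (12|37)=+1; (−1)^{0·1·18}·(+1)^1·(+1)^0 = +1.
v=5: a=5^0·(≡1), b=5^3·(≡3) mod 5; (1|5)=+1, (3|5)=-1; (−1)^{0·3·2}·(+1)^3·(-1)^0 = +1.
v=23: a=23^0·(≡21), b=23^1·(≡21) mod 23; (21|23)=-1, (21|23)=-1; (−1)^{0·1·11}·(-1)^1·(-1)^0 = -1.
v=2: v_2(a)=0, v_2(b)=2; units ≡ 5, 3 (mod 8); ε·ε+αω+βω = 0·1+0·1+2·1 ≡ 0  ⇒  (a,b)_2 = +1.
v=13: a=13^0·(≡4), b=13^-2·(≡2) mod 13; (4|13)=+1, (2|13)=-1; (−1)^{0·-2·6}·(+1)^-2·(-1)^0 = +1.
v=3: a=3^-2·(≡1), b=3^-6·(≡2) mod 3; (1|3)=+1, (2|3)=-1; (−1)^{-2·-6·1}·(+1)^-6·(-1)^-2 = +1.
v=17: a=17^1·(≡16), b=17^3·(≡9) mod 17; (16|17)=+1, (9|17)=+1; (−1)^{1·3·8}·(+1)^3·(+1)^1 = +1.
v=43: a=43^1·(≡22), b=43^1·(≡33) mod 43; (22|43)=-1, (33|43)=-1; (−1)^{1·1·21}·(-1)^1·(-1)^1 = -1.
v=7: a=7^0·(≡2), b=7^3·(≡1) mod 7; (2|7)=+1, (1|7)=+1; (−1)^{0·3·3}·(+1)^3·(+1)^0 = +1.
v=∞: -731 < 0 and 21772835 > 0  ⇒  (a,b)_∞ = +1.
v=11: a=11^0·(≡8), b=11^-2·(≡6) mod 11; (8|11)=-1, (6|11)=-1; (−1)^{0·-2·5}·(-1)^-2·(-1)^0 = +1.
|Ram(-731, 21772835)| = 2, even; anisotropic at {23, 43}.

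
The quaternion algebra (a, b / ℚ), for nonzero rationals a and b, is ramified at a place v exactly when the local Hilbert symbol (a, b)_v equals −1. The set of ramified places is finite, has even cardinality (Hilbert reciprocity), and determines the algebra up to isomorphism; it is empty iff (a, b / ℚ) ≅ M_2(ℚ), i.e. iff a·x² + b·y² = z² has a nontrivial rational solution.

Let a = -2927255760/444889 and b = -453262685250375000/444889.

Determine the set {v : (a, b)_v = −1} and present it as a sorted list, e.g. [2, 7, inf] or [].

[2, 3, 7, inf]

Mod squares: a ≡ -165, b ≡ -6006. Check v ∈ {∞, 2, 3, 5, 7, 11, 13, 23, 29}.
v=7: a=7^0·(≡3), b=7^1·(≡3) mod 7; (3|7)=-1, (3|7)=-1; (−1)^{0·1·3}·(-1)^1·(-1)^0 = -1.
v=23: a=23^-2·(≡22), b=23^-2·(≡11) mod 23; (22|23)=-1, (11|23)=-1; (−1)^{-2·-2·11}·(-1)^-2·(-1)^-2 = +1.
v=11: a=11^1·(≡8), b=11^3·(≡9) mod 11; (8|11)=-1, (9|11)=+1; (−1)^{1·3·5}·(-1)^3·(+1)^1 = +1.
v=3: a=3^9·(≡2), b=3^11·(≡2) mod 3; (2|3)=-1, (2|3)=-1; (−1)^{9·11·1}·(-1)^11·(-1)^9 = -1.
v=5: a=5^1·(≡2), b=5^6·(≡4) mod 5; (2|5)=-1, (4|5)=+1; (−1)^{1·6·2}·(-1)^6·(+1)^1 = +1.
v=∞: -165 < 0 and -6006 < 0  ⇒  (a,b)_∞ = -1.
v=2: v_2(a)=4, v_2(b)=3; units ≡ 3, 5 (mod 8); ε·ε+αω+βω = 1·0+4·1+3·1 ≡ 1  ⇒  (a,b)_2 = -1.
v=29: a=29^-2·(≡5), b=29^-2·(≡11) mod 29; (5|29)=+1, (11|29)=-1; (−1)^{-2·-2·14}·(+1)^-2·(-1)^-2 = +1.
v=13: a=13^2·(≡10), b=13^3·(≡8) mod 13; (10|13)=+1, (8|13)=-1; (−1)^{2·3·6}·(+1)^3·(-1)^2 = +1.
(-165, -6006 / ℚ) ramifies at {2, 3, 7, ∞}: a division algebra.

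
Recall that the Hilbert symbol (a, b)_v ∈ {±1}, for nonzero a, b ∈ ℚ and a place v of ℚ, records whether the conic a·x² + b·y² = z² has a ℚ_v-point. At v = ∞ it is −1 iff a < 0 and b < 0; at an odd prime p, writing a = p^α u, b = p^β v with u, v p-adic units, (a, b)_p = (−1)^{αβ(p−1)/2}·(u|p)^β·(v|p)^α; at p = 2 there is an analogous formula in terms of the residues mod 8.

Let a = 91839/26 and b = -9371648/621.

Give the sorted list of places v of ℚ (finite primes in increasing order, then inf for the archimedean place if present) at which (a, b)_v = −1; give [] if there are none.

[2, 3, 11, 13]

(a, b) ≡ (19734, -9867) mod (ℚ^×)²; places V = {2, 3, 11, 13, 23, ∞}.
(a,b)_∞: sgn(19734)=+, sgn(-9867)=−, so +1.
(a,b)_13: α=-1, u≡10; β=1, v≡11 (mod 13); (10|13)=+1, (11|13)=-1; sign (−1)^0·+1^1·-1^-1 = -1.
(a,b)_11: α=3, u≡9; β=1, v≡3 (mod 11); (9|11)=+1, (3|11)=+1; sign (−1)^1·+1^1·+1^3 = -1.
(a,b)_3: α=1, u≡2; β=-3, v≡2 (mod 3); (2|3)=-1, (2|3)=-1; sign (−1)^1·-1^-3·-1^1 = -1.
(a,b)_2: α=-1, β=16; u≡3, v≡5 (mod 8); ε(u)ε(v)=1·0, αω(v)=-1·1, βω(u)=16·1; sum ≡ 1  ⇒  -1.
(a,b)_23: α=1, u≡20; β=-1, v≡6 (mod 23); (20|23)=-1, (6|23)=+1; sign (−1)^1·-1^-1·+1^1 = +1.
|Ram(19734, -9867)| = 4, even; anisotropic at {2, 3, 11, 13}.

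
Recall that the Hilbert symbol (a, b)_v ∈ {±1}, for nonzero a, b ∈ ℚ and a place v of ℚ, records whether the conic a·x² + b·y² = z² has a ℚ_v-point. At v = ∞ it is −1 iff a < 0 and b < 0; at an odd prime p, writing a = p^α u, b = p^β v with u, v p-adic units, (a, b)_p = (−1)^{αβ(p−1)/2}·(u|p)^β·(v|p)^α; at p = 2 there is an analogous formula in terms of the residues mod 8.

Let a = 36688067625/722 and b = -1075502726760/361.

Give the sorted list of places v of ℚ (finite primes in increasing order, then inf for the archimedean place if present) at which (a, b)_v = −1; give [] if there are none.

Mod squares: a ≡ 5548290, b ≡ -5610. Check v ∈ {∞, 2, 3, 5, 7, 11, 17, 19, 23, 43}.
v=3: a=3^1·(≡2), b=3^1·(≡2) mod 3; (2|3)=-1, (2|3)=-1; (−1)^{1·1·1}·(-1)^1·(-1)^1 = -1.
v=43: a=43^1·(≡3), b=43^2·(≡25) mod 43; (3|43)=-1, (25|43)=+1; (−1)^{1·2·21}·(-1)^2·(+1)^1 = +1.
v=19: a=19^-2·(≡6), b=19^-2·(≡8) mod 19; (6|19)=+1, (8|19)=-1; (−1)^{-2·-2·9}·(+1)^-2·(-1)^-2 = +1.
v=∞: 5548290 > 0 and -5610 < 0  ⇒  (a,b)_∞ = +1.
v=2: v_2(a)=-1, v_2(b)=3; units ≡ 1, 3 (mod 8); ε·ε+αω+βω = 0·1+-1·1+3·0 ≡ 1  ⇒  (a,b)_2 = -1.
v=11: a=11^1·(≡7), b=11^1·(≡7) mod 11; (7|11)=-1, (7|11)=-1; (−1)^{1·1·5}·(-1)^1·(-1)^1 = -1.
v=7: a=7^0·(≡6), b=7^2·(≡2) mod 7; (6|7)=-1, (2|7)=+1; (−1)^{0·2·3}·(-1)^2·(+1)^0 = +1.
v=17: a=17^1·(≡4), b=17^1·(≡7) mod 17; (4|17)=+1, (7|17)=-1; (−1)^{1·1·8}·(+1)^1·(-1)^1 = -1.
v=23: a=23^3·(≡16), b=23^2·(≡2) mod 23; (16|23)=+1, (2|23)=+1; (−1)^{3·2·11}·(+1)^2·(+1)^3 = +1.
v=5: a=5^3·(≡3), b=5^1·(≡3) mod 5; (3|5)=-1, (3|5)=-1; (−1)^{3·1·2}·(-1)^1·(-1)^3 = +1.
Ram(5548290, -5610) = {2, 3, 11, 17}; no ℚ_2-point on the conic.

[2, 3, 11, 17]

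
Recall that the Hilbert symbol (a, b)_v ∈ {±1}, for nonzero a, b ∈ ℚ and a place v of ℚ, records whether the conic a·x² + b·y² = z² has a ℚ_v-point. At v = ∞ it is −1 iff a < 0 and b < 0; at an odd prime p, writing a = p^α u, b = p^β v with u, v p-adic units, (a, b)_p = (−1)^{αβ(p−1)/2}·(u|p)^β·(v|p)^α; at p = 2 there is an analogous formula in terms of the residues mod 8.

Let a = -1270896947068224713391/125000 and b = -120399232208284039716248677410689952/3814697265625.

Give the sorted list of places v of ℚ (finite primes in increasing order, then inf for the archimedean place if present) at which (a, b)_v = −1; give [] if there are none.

[2, 11, 17, 41, 47, inf]

(a, b) ≡ (-32718, -8914313562) mod (ℚ^×)²; places V = {2, 3, 5, 7, 11, 17, 19, 29, 31, 41, 47, ∞}.
(a,b)_47: α=2, u≡31; β=3, v≡33 (mod 47); (31|47)=-1, (33|47)=-1; sign (−1)^0·-1^3·-1^2 = -1.
(a,b)_∞: sgn(-32718)=−, sgn(-8914313562)=−, so -1.
(a,b)_5: α=-6, u≡3; β=-18, v≡3 (mod 5); (3|5)=-1, (3|5)=-1; sign (−1)^0·-1^-18·-1^-6 = +1.
(a,b)_31: α=4, u≡5; β=7, v≡25 (mod 31); (5|31)=+1, (25|31)=+1; sign (−1)^0·+1^7·+1^4 = +1.
(a,b)_3: α=3, u≡2; β=1, v≡1 (mod 3); (2|3)=-1, (1|3)=+1; sign (−1)^1·-1^1·+1^3 = +1.
(a,b)_41: α=1, u≡3; β=1, v≡9 (mod 41); (3|41)=-1, (9|41)=+1; sign (−1)^0·-1^1·+1^1 = -1.
(a,b)_2: α=-3, β=5; u≡1, v≡3 (mod 8); ε(u)ε(v)=0·1, αω(v)=-3·1, βω(u)=5·0; sum ≡ 1  ⇒  -1.
(a,b)_19: α=1, u≡16; β=1, v≡10 (mod 19); (16|19)=+1, (10|19)=-1; sign (−1)^1·+1^1·-1^1 = +1.
(a,b)_17: α=2, u≡6; β=3, v≡6 (mod 17); (6|17)=-1, (6|17)=-1; sign (−1)^0·-1^3·-1^2 = -1.
(a,b)_29: α=0, u≡6; β=2, v≡13 (mod 29); (6|29)=+1, (13|29)=+1; sign (−1)^0·+1^2·+1^0 = +1.
(a,b)_11: α=4, u≡8; β=7, v≡9 (mod 11); (8|11)=-1, (9|11)=+1; sign (−1)^0·-1^7·+1^4 = -1.
(a,b)_7: α=1, u≡4; β=1, v≡6 (mod 7); (4|7)=+1, (6|7)=-1; sign (−1)^1·+1^1·-1^1 = +1.
Ram(-32718, -8914313562) = {2, 11, 17, 41, 47, ∞}; no ℚ_2-point on the conic.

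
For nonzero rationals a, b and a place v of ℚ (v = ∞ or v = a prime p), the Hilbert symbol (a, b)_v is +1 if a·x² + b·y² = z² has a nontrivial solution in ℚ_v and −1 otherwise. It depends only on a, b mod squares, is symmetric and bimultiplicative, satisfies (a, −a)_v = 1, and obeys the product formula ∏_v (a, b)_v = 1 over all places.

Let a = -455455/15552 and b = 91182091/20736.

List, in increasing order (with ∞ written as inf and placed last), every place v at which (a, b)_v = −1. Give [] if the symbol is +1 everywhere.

[2, 7]

(a, b) ≡ (-165, 91) mod (ℚ^×)²; places V = {2, 3, 5, 7, 11, 13, ∞}.
(a,b)_11: α=1, u≡6; β=2, v≡5 (mod 11); (6|11)=-1, (5|11)=+1; sign (−1)^0·-1^2·+1^1 = +1.
(a,b)_3: α=-5, u≡2; β=-4, v≡1 (mod 3); (2|3)=-1, (1|3)=+1; sign (−1)^0·-1^-4·+1^-5 = +1.
(a,b)_∞: sgn(-165)=−, sgn(91)=+, so +1.
(a,b)_7: α=2, u≡3; β=3, v≡6 (mod 7); (3|7)=-1, (6|7)=-1; sign (−1)^0·-1^3·-1^2 = -1.
(a,b)_5: α=1, u≡2; β=0, v≡1 (mod 5); (2|5)=-1, (1|5)=+1; sign (−1)^0·-1^0·+1^1 = +1.
(a,b)_2: α=-6, β=-8; u≡3, v≡3 (mod 8); ε(u)ε(v)=1·1, αω(v)=-6·1, βω(u)=-8·1; sum ≡ 1  ⇒  -1.
(a,b)_13: α=2, u≡12; β=3, v≡7 (mod 13); (12|13)=+1, (7|13)=-1; sign (−1)^0·+1^3·-1^2 = +1.
Ram(-165, 91) = {2, 7}; no ℚ_2-point on the conic.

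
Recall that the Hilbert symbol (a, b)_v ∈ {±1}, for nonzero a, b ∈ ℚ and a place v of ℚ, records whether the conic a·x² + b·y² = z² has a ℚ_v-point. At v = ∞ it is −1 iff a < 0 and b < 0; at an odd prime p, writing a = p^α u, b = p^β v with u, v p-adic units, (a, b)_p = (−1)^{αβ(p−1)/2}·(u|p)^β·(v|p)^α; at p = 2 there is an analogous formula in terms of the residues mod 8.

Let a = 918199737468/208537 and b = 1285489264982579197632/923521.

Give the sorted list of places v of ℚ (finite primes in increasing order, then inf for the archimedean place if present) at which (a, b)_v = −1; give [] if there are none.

(a, b) ≡ (2197559, 3) mod (ℚ^×)²; places V = {2, 3, 7, 13, 19, 23, 31, 41, ∞}.
(a,b)_31: α=-3, u≡13; β=-4, v≡27 (mod 31); (13|31)=-1, (27|31)=-1; sign (−1)^0·-1^-4·-1^-3 = -1.
(a,b)_7: α=-1, u≡1; β=2, v≡6 (mod 7); (1|7)=+1, (6|7)=-1; sign (−1)^0·+1^2·-1^-1 = -1.
(a,b)_2: α=2, β=6; u≡7, v≡3 (mod 8); ε(u)ε(v)=1·1, αω(v)=2·1, βω(u)=6·0; sum ≡ 1  ⇒  -1.
(a,b)_3: α=4, u≡2; β=3, v≡1 (mod 3); (2|3)=-1, (1|3)=+1; sign (−1)^0·-1^3·+1^4 = -1.
(a,b)_41: α=1, u≡24; β=2, v≡30 (mod 41); (24|41)=-1, (30|41)=-1; sign (−1)^0·-1^2·-1^1 = -1.
(a,b)_13: α=1, u≡4; β=2, v≡3 (mod 13); (4|13)=+1, (3|13)=+1; sign (−1)^0·+1^2·+1^1 = +1.
(a,b)_∞: sgn(2197559)=+, sgn(3)=+, so +1.
(a,b)_23: α=4, u≡8; β=6, v≡2 (mod 23); (8|23)=+1, (2|23)=+1; sign (−1)^0·+1^6·+1^4 = +1.
(a,b)_19: α=1, u≡15; β=2, v≡18 (mod 19); (15|19)=-1, (18|19)=-1; sign (−1)^0·-1^2·-1^1 = -1.
(2197559, 3 / ℚ) ramifies at {2, 3, 7, 19, 31, 41}: a division algebra.

[2, 3, 7, 19, 31, 41]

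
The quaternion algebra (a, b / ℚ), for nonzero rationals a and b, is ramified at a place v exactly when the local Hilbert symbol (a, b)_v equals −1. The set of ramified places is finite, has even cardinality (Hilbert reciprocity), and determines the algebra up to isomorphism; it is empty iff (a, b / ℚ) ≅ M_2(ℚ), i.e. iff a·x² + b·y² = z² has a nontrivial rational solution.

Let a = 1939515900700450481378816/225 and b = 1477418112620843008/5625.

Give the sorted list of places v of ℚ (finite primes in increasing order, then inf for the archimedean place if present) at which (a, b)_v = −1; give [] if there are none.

Mod squares: a ≡ 567686, b ≡ 37. Check v ∈ {∞, 2, 3, 5, 7, 11, 23, 37, 41, 43}.
v=2: v_2(a)=9, v_2(b)=12; units ≡ 3, 5 (mod 8); ε·ε+αω+βω = 1·0+9·1+12·1 ≡ 1  ⇒  (a,b)_2 = -1.
v=7: a=7^3·(≡6), b=7^2·(≡4) mod 7; (6|7)=-1, (4|7)=+1; (−1)^{3·2·3}·(-1)^2·(+1)^3 = +1.
v=23: a=23^3·(≡12), b=23^2·(≡22) mod 23; (12|23)=+1, (22|23)=-1; (−1)^{3·2·11}·(+1)^2·(-1)^3 = -1.
v=43: a=43^3·(≡23), b=43^2·(≡5) mod 43; (23|43)=+1, (5|43)=-1; (−1)^{3·2·21}·(+1)^2·(-1)^3 = -1.
v=37: a=37^2·(≡35), b=37^1·(≡34) mod 37; (35|37)=-1, (34|37)=+1; (−1)^{2·1·18}·(-1)^1·(+1)^2 = -1.
v=41: a=41^3·(≡24), b=41^2·(≡20) mod 41; (24|41)=-1, (20|41)=+1; (−1)^{3·2·20}·(-1)^2·(+1)^3 = +1.
v=∞: 567686 > 0 and 37 > 0  ⇒  (a,b)_∞ = +1.
v=5: a=5^-2·(≡4), b=5^-4·(≡2) mod 5; (4|5)=+1, (2|5)=-1; (−1)^{-2·-4·2}·(+1)^-4·(-1)^-2 = +1.
v=3: a=3^-2·(≡2), b=3^-2·(≡1) mod 3; (2|3)=-1, (1|3)=+1; (−1)^{-2·-2·1}·(-1)^-2·(+1)^-2 = +1.
v=11: a=11^2·(≡5), b=11^2·(≡4) mod 11; (5|11)=+1, (4|11)=+1; (−1)^{2·2·5}·(+1)^2·(+1)^2 = +1.
(567686, 37 / ℚ) ramifies at {2, 23, 37, 43}: a division algebra.

[2, 23, 37, 43]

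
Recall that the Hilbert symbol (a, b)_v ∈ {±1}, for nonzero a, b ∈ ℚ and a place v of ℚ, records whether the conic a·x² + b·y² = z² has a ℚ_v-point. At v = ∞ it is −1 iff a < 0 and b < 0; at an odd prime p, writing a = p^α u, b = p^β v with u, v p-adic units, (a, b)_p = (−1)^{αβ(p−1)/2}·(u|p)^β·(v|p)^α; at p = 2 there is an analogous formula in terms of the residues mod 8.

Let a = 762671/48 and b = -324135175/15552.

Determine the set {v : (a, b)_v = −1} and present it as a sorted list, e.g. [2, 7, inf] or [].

Mod squares: a ≡ 7917, b ≡ -134589. Check v ∈ {∞, 2, 3, 5, 7, 13, 17, 29}.
v=2: v_2(a)=-4, v_2(b)=-6; units ≡ 5, 3 (mod 8); ε·ε+αω+βω = 0·1+-4·1+-6·1 ≡ 0  ⇒  (a,b)_2 = +1.
v=7: a=7^1·(≡2), b=7^1·(≡2) mod 7; (2|7)=+1, (2|7)=+1; (−1)^{1·1·3}·(+1)^1·(+1)^1 = -1.
v=29: a=29^1·(≡12), b=29^1·(≡24) mod 29; (12|29)=-1, (24|29)=+1; (−1)^{1·1·14}·(-1)^1·(+1)^1 = -1.
v=3: a=3^-1·(≡2), b=3^-5·(≡2) mod 3; (2|3)=-1, (2|3)=-1; (−1)^{-1·-5·1}·(-1)^-5·(-1)^-1 = -1.
v=∞: 7917 > 0 and -134589 < 0  ⇒  (a,b)_∞ = +1.
v=13: a=13^1·(≡7), b=13^1·(≡11) mod 13; (7|13)=-1, (11|13)=-1; (−1)^{1·1·6}·(-1)^1·(-1)^1 = +1.
v=17: a=17^2·(≡10), b=17^3·(≡5) mod 17; (10|17)=-1, (5|17)=-1; (−1)^{2·3·8}·(-1)^3·(-1)^2 = -1.
v=5: a=5^0·(≡2), b=5^2·(≡4) mod 5; (2|5)=-1, (4|5)=+1; (−1)^{0·2·2}·(-1)^2·(+1)^0 = +1.
(7917, -134589 / ℚ) ramifies at {3, 7, 17, 29}: a division algebra.

[3, 7, 17, 29]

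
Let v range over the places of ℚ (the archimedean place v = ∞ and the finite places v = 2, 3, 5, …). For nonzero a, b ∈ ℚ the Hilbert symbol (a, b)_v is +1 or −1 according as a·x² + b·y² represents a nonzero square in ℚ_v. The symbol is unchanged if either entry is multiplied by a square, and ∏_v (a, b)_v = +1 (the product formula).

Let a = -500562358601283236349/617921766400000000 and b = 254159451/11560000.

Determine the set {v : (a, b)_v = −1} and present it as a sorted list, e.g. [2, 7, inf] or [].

[2, 3]

Mod squares: a ≡ -861, b ≡ 3731. Check v ∈ {∞, 2, 3, 5, 7, 13, 17, 29, 41}.
v=7: a=7^3·(≡5), b=7^1·(≡1) mod 7; (5|7)=-1, (1|7)=+1; (−1)^{3·1·3}·(-1)^1·(+1)^3 = +1.
v=2: v_2(a)=-16, v_2(b)=-6; units ≡ 3, 3 (mod 8); ε·ε+αω+βω = 1·1+-16·1+-6·1 ≡ 1  ⇒  (a,b)_2 = -1.
v=3: a=3^11·(≡1), b=3^4·(≡2) mod 3; (1|3)=+1, (2|3)=-1; (−1)^{11·4·1}·(+1)^4·(-1)^11 = -1.
v=13: a=13^2·(≡4), b=13^1·(≡4) mod 13; (4|13)=+1, (4|13)=+1; (−1)^{2·1·6}·(+1)^1·(+1)^2 = +1.
v=∞: -861 < 0 and 3731 > 0  ⇒  (a,b)_∞ = +1.
v=5: a=5^-8·(≡4), b=5^-4·(≡1) mod 5; (4|5)=+1, (1|5)=+1; (−1)^{-8·-4·2}·(+1)^-4·(+1)^-8 = +1.
v=17: a=17^-6·(≡14), b=17^-2·(≡1) mod 17; (14|17)=-1, (1|17)=+1; (−1)^{-6·-2·8}·(-1)^-2·(+1)^-6 = +1.
v=41: a=41^3·(≡36), b=41^1·(≡20) mod 41; (36|41)=+1, (20|41)=+1; (−1)^{3·1·20}·(+1)^1·(+1)^3 = +1.
v=29: a=29^4·(≡7), b=29^2·(≡3) mod 29; (7|29)=+1, (3|29)=-1; (−1)^{4·2·14}·(+1)^2·(-1)^4 = +1.
Ram(-861, 3731) = {2, 3}; no ℚ_2-point on the conic.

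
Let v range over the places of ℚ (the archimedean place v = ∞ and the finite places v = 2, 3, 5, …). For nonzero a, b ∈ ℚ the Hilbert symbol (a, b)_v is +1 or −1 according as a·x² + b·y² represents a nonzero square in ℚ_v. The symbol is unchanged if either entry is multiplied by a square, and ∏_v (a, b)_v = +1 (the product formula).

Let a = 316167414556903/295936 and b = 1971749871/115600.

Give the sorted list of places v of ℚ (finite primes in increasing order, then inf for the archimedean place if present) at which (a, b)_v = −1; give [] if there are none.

Mod squares: a ≡ 7, b ≡ 399. Check v ∈ {∞, 2, 3, 5, 7, 13, 17, 19, 23}.
v=3: a=3^0·(≡1), b=3^5·(≡1) mod 3; (1|3)=+1, (1|3)=+1; (−1)^{0·5·1}·(+1)^5·(+1)^0 = +1.
v=7: a=7^3·(≡4), b=7^1·(≡1) mod 7; (4|7)=+1, (1|7)=+1; (−1)^{3·1·3}·(+1)^1·(+1)^3 = -1.
v=19: a=19^2·(≡16), b=19^3·(≡14) mod 19; (16|19)=+1, (14|19)=-1; (−1)^{2·3·9}·(+1)^3·(-1)^2 = +1.
v=13: a=13^6·(≡2), b=13^2·(≡9) mod 13; (2|13)=-1, (9|13)=+1; (−1)^{6·2·6}·(-1)^2·(+1)^6 = +1.
v=23: a=23^2·(≡20), b=23^0·(≡3) mod 23; (20|23)=-1, (3|23)=+1; (−1)^{2·0·11}·(-1)^0·(+1)^2 = +1.
v=5: a=5^0·(≡3), b=5^-2·(≡4) mod 5; (3|5)=-1, (4|5)=+1; (−1)^{0·-2·2}·(-1)^-2·(+1)^0 = +1.
v=2: v_2(a)=-10, v_2(b)=-4; units ≡ 7, 7 (mod 8); ε·ε+αω+βω = 1·1+-10·0+-4·0 ≡ 1  ⇒  (a,b)_2 = -1.
v=∞: 7 > 0 and 399 > 0  ⇒  (a,b)_∞ = +1.
v=17: a=17^-2·(≡11), b=17^-2·(≡1) mod 17; (11|17)=-1, (1|17)=+1; (−1)^{-2·-2·8}·(-1)^-2·(+1)^-2 = +1.
Ram(7, 399) = {2, 7}; no ℚ_2-point on the conic.

[2, 7]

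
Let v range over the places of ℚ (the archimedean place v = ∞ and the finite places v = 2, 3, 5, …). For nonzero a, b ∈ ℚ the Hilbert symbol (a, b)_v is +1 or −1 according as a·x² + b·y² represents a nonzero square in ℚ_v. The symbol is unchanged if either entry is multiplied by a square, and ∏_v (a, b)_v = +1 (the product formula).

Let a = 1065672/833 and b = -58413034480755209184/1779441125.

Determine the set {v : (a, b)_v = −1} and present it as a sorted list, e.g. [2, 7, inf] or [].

[2, 31]

Mod squares: a ≡ 1394, b ≡ -216070. Check v ∈ {∞, 2, 3, 5, 7, 11, 17, 19, 23, 31, 41}.
v=7: a=7^-2·(≡2), b=7^-6·(≡3) mod 7; (2|7)=+1, (3|7)=-1; (−1)^{-2·-6·3}·(+1)^-6·(-1)^-2 = +1.
v=∞: 1394 > 0 and -216070 < 0  ⇒  (a,b)_∞ = +1.
v=31: a=31^0·(≡27), b=31^1·(≡28) mod 31; (27|31)=-1, (28|31)=+1; (−1)^{0·1·15}·(-1)^1·(+1)^0 = -1.
v=2: v_2(a)=3, v_2(b)=5; units ≡ 1, 5 (mod 8); ε·ε+αω+βω = 0·0+3·1+5·0 ≡ 1  ⇒  (a,b)_2 = -1.
v=11: a=11^0·(≡10), b=11^-2·(≡1) mod 11; (10|11)=-1, (1|11)=+1; (−1)^{0·-2·5}·(-1)^-2·(+1)^0 = +1.
v=19: a=19^2·(≡4), b=19^4·(≡5) mod 19; (4|19)=+1, (5|19)=+1; (−1)^{2·4·9}·(+1)^4·(+1)^2 = +1.
v=5: a=5^0·(≡4), b=5^-3·(≡4) mod 5; (4|5)=+1, (4|5)=+1; (−1)^{0·-3·2}·(+1)^-3·(+1)^0 = +1.
v=23: a=23^0·(≡21), b=23^2·(≡10) mod 23; (21|23)=-1, (10|23)=-1; (−1)^{0·2·11}·(-1)^2·(-1)^0 = +1.
v=41: a=41^1·(≡3), b=41^3·(≡30) mod 41; (3|41)=-1, (30|41)=-1; (−1)^{1·3·20}·(-1)^3·(-1)^1 = +1.
v=17: a=17^-1·(≡12), b=17^1·(≡5) mod 17; (12|17)=-1, (5|17)=-1; (−1)^{-1·1·8}·(-1)^1·(-1)^-1 = +1.
v=3: a=3^2·(≡2), b=3^6·(≡2) mod 3; (2|3)=-1, (2|3)=-1; (−1)^{2·6·1}·(-1)^6·(-1)^2 = +1.
Ram(1394, -216070) = {2, 31}; no ℚ_2-point on the conic.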